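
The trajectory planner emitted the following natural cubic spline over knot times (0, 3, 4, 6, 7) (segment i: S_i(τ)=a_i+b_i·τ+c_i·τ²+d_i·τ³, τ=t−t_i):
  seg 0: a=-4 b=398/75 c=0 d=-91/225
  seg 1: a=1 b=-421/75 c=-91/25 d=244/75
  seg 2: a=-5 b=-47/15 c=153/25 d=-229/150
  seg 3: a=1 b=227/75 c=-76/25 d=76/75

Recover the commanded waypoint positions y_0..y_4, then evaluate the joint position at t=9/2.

y_0 = S_0(0) = a_0 = -4
y_1 = S_1(0) = a_1 = 1
y_2 = S_2(0) = a_2 = -5
y_3 = S_3(0) = a_3 = 1
y_4 = S_3(1) = 2
t_q=9/2 is in segment 2 (τ=1/2); S_2(τ)=-2091/400

y_0=-4 y_1=1 y_2=-5 y_3=1 y_4=2
S(9/2) = -2091/400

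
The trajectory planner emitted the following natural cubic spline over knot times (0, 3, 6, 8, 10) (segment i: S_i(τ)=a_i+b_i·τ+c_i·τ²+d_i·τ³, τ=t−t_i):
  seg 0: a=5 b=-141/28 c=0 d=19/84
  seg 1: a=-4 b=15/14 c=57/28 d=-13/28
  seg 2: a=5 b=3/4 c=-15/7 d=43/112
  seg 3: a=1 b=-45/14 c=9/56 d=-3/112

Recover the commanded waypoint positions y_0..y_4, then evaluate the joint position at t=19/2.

y_0 = S_0(0) = a_0 = 5
y_1 = S_1(0) = a_1 = -4
y_2 = S_2(0) = a_2 = 5
y_3 = S_3(0) = a_3 = 1
y_4 = S_3(2) = -5
t_q=19/2 is in segment 3 (τ=3/2); S_3(τ)=-3181/896

y_0=5 y_1=-4 y_2=5 y_3=1 y_4=-5
S(19/2) = -3181/896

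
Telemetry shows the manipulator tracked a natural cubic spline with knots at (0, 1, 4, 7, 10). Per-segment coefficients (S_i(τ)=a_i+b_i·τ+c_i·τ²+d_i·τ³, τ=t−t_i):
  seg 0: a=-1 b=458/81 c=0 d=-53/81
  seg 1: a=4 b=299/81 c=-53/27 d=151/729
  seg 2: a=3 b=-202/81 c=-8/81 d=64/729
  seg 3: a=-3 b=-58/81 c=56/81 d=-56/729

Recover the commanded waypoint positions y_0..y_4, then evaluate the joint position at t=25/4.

y_0 = S_0(0) = a_0 = -1
y_1 = S_1(0) = a_1 = 4
y_2 = S_2(0) = a_2 = 3
y_3 = S_3(0) = a_3 = -3
y_4 = S_3(3) = -1
t_q=25/4 is in segment 2 (τ=9/4); S_2(τ)=-19/9

y_0=-1 y_1=4 y_2=3 y_3=-3 y_4=-1
S(25/4) = -19/9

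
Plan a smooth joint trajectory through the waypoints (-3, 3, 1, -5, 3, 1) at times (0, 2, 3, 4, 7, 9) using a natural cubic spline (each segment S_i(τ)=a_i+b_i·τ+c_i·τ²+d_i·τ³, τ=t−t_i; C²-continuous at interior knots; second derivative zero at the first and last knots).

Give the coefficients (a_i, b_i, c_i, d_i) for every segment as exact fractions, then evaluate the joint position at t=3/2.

  seg 0: a=-3 b=20087/4719 c=0 d=-2965/9438
  seg 1: a=3 b=2297/4719 c=-2965/1573 d=-2840/4719
  seg 2: a=1 b=-2183/429 c=-5805/1573 d=13114/4719
  seg 3: a=-5 b=-19501/4719 c=7309/1573 d=-96/121
  seg 4: a=3 b=10973/4719 c=-3923/1573 d=3923/9438
S(3/2) = 58507/25168

Δ: Δ0=3, Δ1=-2, Δ2=-6, Δ3=8/3, Δ4=-1
row 1: diag=6, rhs=-30; c'=1/6, d'=-5
row 2: denom=4−1·1/6=23/6; d'=(-24−1·-5)/(23/6)=-114/23
row 3: denom=8−1·6/23=178/23; d'=(52−1·-114/23)/(178/23)=655/89
row 4: denom=10−3·69/178=1573/178; d'=(-22−3·655/89)/(1573/178)=-7846/1573
back: M4=-7846/1573
back: M3=655/89−69/178·-7846/1573=14618/1573
back: M2=-114/23−6/23·14618/1573=-11610/1573
back: M1=-5−1/6·-11610/1573=-5930/1573
M: M0=0, M1=-5930/1573, M2=-11610/1573, M3=14618/1573, M4=-7846/1573, M5=0
seg 0: a=-3, c=M0/2=0, d=(M1−M0)/(6·2)=-2965/9438, b=Δ0−h0·(2M0+M1)/6=20087/4719
seg 1: a=3, c=M1/2=-2965/1573, d=(M2−M1)/(6·1)=-2840/4719, b=Δ1−h1·(2M1+M2)/6=2297/4719
seg 2: a=1, c=M2/2=-5805/1573, d=(M3−M2)/(6·1)=13114/4719, b=Δ2−h2·(2M2+M3)/6=-2183/429
seg 3: a=-5, c=M3/2=7309/1573, d=(M4−M3)/(6·3)=-96/121, b=Δ3−h3·(2M3+M4)/6=-19501/4719
seg 4: a=3, c=M4/2=-3923/1573, d=(M5−M4)/(6·2)=3923/9438, b=Δ4−h4·(2M4+M5)/6=10973/4719
t_q=3/2 → seg 0, τ=3/2; S=-3+20087/4719·τ+0·τ²+-2965/9438·τ³=58507/25168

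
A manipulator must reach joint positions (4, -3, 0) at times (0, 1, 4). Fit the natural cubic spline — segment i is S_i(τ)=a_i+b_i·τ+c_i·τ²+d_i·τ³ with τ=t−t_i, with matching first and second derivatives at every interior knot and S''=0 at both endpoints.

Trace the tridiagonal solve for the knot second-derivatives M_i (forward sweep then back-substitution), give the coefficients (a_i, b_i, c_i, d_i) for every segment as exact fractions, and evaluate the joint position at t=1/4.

Δ: Δ0=-7, Δ1=1
row 1: diag=8, rhs=48; c'=3/8, d'=6
back: M1=6
M: M0=0, M1=6, M2=0
seg 0: a=4, c=M0/2=0, d=(M1−M0)/(6·1)=1, b=Δ0−h0·(2M0+M1)/6=-8
seg 1: a=-3, c=M1/2=3, d=(M2−M1)/(6·3)=-1/3, b=Δ1−h1·(2M1+M2)/6=-5
t_q=1/4 → seg 0, τ=1/4; S=4+-8·τ+0·τ²+1·τ³=129/64

  seg 0: a=4 b=-8 c=0 d=1
  seg 1: a=-3 b=-5 c=3 d=-1/3
S(1/4) = 129/64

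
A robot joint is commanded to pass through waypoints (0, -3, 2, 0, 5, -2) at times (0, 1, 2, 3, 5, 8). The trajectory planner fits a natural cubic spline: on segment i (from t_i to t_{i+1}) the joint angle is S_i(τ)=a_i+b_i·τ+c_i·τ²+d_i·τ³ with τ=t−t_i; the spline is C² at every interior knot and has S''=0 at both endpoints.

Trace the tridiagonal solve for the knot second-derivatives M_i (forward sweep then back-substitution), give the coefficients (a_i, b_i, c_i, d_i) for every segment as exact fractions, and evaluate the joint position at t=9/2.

Δ: Δ0=-3, Δ1=5, Δ2=-2, Δ3=5/2, Δ4=-7/3
row 1: diag=4, rhs=48; c'=1/4, d'=12
row 2: denom=4−1·1/4=15/4; d'=(-42−1·12)/(15/4)=-72/5
row 3: denom=6−1·4/15=86/15; d'=(27−1·-72/5)/(86/15)=621/86
row 4: denom=10−2·15/43=400/43; d'=(-29−2·621/86)/(400/43)=-467/100
back: M4=-467/100
back: M3=621/86−15/43·-467/100=177/20
back: M2=-72/5−4/15·177/20=-419/25
back: M1=12−1/4·-419/25=1619/100
M: M0=0, M1=1619/100, M2=-419/25, M3=177/20, M4=-467/100, M5=0
seg 0: a=0, c=M0/2=0, d=(M1−M0)/(6·1)=1619/600, b=Δ0−h0·(2M0+M1)/6=-3419/600
seg 1: a=-3, c=M1/2=1619/200, d=(M2−M1)/(6·1)=-659/120, b=Δ1−h1·(2M1+M2)/6=719/300
seg 2: a=2, c=M2/2=-419/50, d=(M3−M2)/(6·1)=2561/600, b=Δ2−h2·(2M2+M3)/6=1267/600
seg 3: a=0, c=M3/2=177/40, d=(M4−M3)/(6·2)=-169/150, b=Δ3−h3·(2M3+M4)/6=-553/300
seg 4: a=5, c=M4/2=-467/200, d=(M5−M4)/(6·3)=467/1800, b=Δ4−h4·(2M4+M5)/6=701/300
t_q=9/2 → seg 3, τ=3/2; S=0+-553/300·τ+177/40·τ²+-169/150·τ³=2711/800

  seg 0: a=0 b=-3419/600 c=0 d=1619/600
  seg 1: a=-3 b=719/300 c=1619/200 d=-659/120
  seg 2: a=2 b=1267/600 c=-419/50 d=2561/600
  seg 3: a=0 b=-553/300 c=177/40 d=-169/150
  seg 4: a=5 b=701/300 c=-467/200 d=467/1800
S(9/2) = 2711/800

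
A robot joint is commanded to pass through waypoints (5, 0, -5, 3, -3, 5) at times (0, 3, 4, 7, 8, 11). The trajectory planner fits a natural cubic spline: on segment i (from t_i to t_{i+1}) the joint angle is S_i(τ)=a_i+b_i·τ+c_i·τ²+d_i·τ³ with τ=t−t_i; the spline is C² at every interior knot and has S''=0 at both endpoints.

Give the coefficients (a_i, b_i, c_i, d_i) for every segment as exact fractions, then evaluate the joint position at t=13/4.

Δ: Δ0=-5/3, Δ1=-5, Δ2=8/3, Δ3=-6, Δ4=8/3
row 1: diag=8, rhs=-20; c'=1/8, d'=-5/2
row 2: denom=8−1·1/8=63/8; d'=(46−1·-5/2)/(63/8)=388/63
row 3: denom=8−3·8/21=48/7; d'=(-52−3·388/63)/(48/7)=-185/18
row 4: denom=8−1·7/48=377/48; d'=(52−1·-185/18)/(377/48)=8968/1131
back: M4=8968/1131
back: M3=-185/18−7/48·8968/1131=-12932/1131
back: M2=388/63−8/21·-12932/1131=3964/377
back: M1=-5/2−1/8·3964/377=-1438/377
M: M0=0, M1=-1438/377, M2=3964/377, M3=-12932/1131, M4=8968/1131, M5=0
seg 0: a=5, c=M0/2=0, d=(M1−M0)/(6·3)=-719/3393, b=Δ0−h0·(2M0+M1)/6=272/1131
seg 1: a=0, c=M1/2=-719/377, d=(M2−M1)/(6·1)=2701/1131, b=Δ1−h1·(2M1+M2)/6=-6199/1131
seg 2: a=-5, c=M2/2=1982/377, d=(M3−M2)/(6·3)=-428/351, b=Δ2−h2·(2M2+M3)/6=-2410/1131
seg 3: a=3, c=M3/2=-6466/1131, d=(M4−M3)/(6·1)=3650/1131, b=Δ3−h3·(2M3+M4)/6=-3970/1131
seg 4: a=-3, c=M4/2=4484/1131, d=(M5−M4)/(6·3)=-4484/10179, b=Δ4−h4·(2M4+M5)/6=-1984/377
t_q=13/4 → seg 1, τ=1/4; S=0+-6199/1131·τ+-719/377·τ²+2701/1131·τ³=-35037/24128

  seg 0: a=5 b=272/1131 c=0 d=-719/3393
  seg 1: a=0 b=-6199/1131 c=-719/377 d=2701/1131
  seg 2: a=-5 b=-2410/1131 c=1982/377 d=-428/351
  seg 3: a=3 b=-3970/1131 c=-6466/1131 d=3650/1131
  seg 4: a=-3 b=-1984/377 c=4484/1131 d=-4484/10179
S(13/4) = -35037/24128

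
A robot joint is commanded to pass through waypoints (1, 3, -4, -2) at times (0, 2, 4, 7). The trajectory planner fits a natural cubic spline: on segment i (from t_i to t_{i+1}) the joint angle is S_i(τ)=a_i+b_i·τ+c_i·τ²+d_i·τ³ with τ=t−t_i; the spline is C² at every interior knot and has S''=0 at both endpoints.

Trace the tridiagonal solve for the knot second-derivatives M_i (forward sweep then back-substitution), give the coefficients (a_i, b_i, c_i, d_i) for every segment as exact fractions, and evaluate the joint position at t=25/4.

  seg 0: a=1 b=137/57 c=0 d=-20/57
  seg 1: a=3 b=-103/57 c=-40/19 d=287/456
  seg 2: a=-4 b=-305/114 c=127/76 d=-127/684
S(25/4) = -17875/4864

Δ: Δ0=1, Δ1=-7/2, Δ2=2/3
row 1: diag=8, rhs=-27; c'=1/4, d'=-27/8
row 2: denom=10−2·1/4=19/2; d'=(25−2·-27/8)/(19/2)=127/38
back: M2=127/38
back: M1=-27/8−1/4·127/38=-80/19
M: M0=0, M1=-80/19, M2=127/38, M3=0
seg 0: a=1, c=M0/2=0, d=(M1−M0)/(6·2)=-20/57, b=Δ0−h0·(2M0+M1)/6=137/57
seg 1: a=3, c=M1/2=-40/19, d=(M2−M1)/(6·2)=287/456, b=Δ1−h1·(2M1+M2)/6=-103/57
seg 2: a=-4, c=M2/2=127/76, d=(M3−M2)/(6·3)=-127/684, b=Δ2−h2·(2M2+M3)/6=-305/114
t_q=25/4 → seg 2, τ=9/4; S=-4+-305/114·τ+127/76·τ²+-127/684·τ³=-17875/4864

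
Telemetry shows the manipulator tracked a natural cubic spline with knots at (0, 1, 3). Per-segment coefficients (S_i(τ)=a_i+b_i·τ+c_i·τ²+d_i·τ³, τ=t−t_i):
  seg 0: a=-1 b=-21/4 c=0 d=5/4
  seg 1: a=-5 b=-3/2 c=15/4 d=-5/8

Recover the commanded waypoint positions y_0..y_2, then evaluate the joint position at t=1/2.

y_0 = S_0(0) = a_0 = -1
y_1 = S_1(0) = a_1 = -5
y_2 = S_1(2) = 2
t_q=1/2 is in segment 0 (τ=1/2); S_0(τ)=-111/32

y_0=-1 y_1=-5 y_2=2
S(1/2) = -111/32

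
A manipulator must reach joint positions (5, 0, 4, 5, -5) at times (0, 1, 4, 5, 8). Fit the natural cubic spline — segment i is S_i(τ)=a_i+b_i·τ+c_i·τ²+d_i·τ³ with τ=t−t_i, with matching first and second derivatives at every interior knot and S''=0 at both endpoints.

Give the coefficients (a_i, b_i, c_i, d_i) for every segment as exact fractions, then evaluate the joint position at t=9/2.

Δ: Δ0=-5, Δ1=4/3, Δ2=1, Δ3=-10/3
row 1: diag=8, rhs=38; c'=3/8, d'=19/4
row 2: denom=8−3·3/8=55/8; d'=(-2−3·19/4)/(55/8)=-26/11
row 3: denom=8−1·8/55=432/55; d'=(-26−1·-26/11)/(432/55)=-325/108
back: M3=-325/108
back: M2=-26/11−8/55·-325/108=-52/27
back: M1=19/4−3/8·-52/27=197/36
M: M0=0, M1=197/36, M2=-52/27, M3=-325/108, M4=0
seg 0: a=5, c=M0/2=0, d=(M1−M0)/(6·1)=197/216, b=Δ0−h0·(2M0+M1)/6=-1277/216
seg 1: a=0, c=M1/2=197/72, d=(M2−M1)/(6·3)=-799/1944, b=Δ1−h1·(2M1+M2)/6=-343/108
seg 2: a=4, c=M2/2=-26/27, d=(M3−M2)/(6·1)=-13/72, b=Δ2−h2·(2M2+M3)/6=463/216
seg 3: a=5, c=M3/2=-325/216, d=(M4−M3)/(6·3)=325/1944, b=Δ3−h3·(2M3+M4)/6=-35/108
t_q=9/2 → seg 2, τ=1/2; S=4+463/216·τ+-26/27·τ²+-13/72·τ³=8309/1728

  seg 0: a=5 b=-1277/216 c=0 d=197/216
  seg 1: a=0 b=-343/108 c=197/72 d=-799/1944
  seg 2: a=4 b=463/216 c=-26/27 d=-13/72
  seg 3: a=5 b=-35/108 c=-325/216 d=325/1944
S(9/2) = 8309/1728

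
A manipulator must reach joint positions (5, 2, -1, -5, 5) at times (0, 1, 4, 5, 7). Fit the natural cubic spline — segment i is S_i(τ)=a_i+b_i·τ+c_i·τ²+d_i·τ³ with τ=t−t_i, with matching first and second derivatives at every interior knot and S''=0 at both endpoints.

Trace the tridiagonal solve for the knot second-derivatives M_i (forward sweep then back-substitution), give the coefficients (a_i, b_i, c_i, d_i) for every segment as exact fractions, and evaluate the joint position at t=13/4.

  seg 0: a=5 b=-163/46 c=0 d=25/46
  seg 1: a=2 b=-44/23 c=75/46 d=-61/138
  seg 2: a=-1 b=-187/46 c=-54/23 d=111/46
  seg 3: a=-5 b=-35/23 c=225/46 d=-75/92
S(13/4) = 2693/2944

Δ: Δ0=-3, Δ1=-1, Δ2=-4, Δ3=5
row 1: diag=8, rhs=12; c'=3/8, d'=3/2
row 2: denom=8−3·3/8=55/8; d'=(-18−3·3/2)/(55/8)=-36/11
row 3: denom=6−1·8/55=322/55; d'=(54−1·-36/11)/(322/55)=225/23
back: M3=225/23
back: M2=-36/11−8/55·225/23=-108/23
back: M1=3/2−3/8·-108/23=75/23
M: M0=0, M1=75/23, M2=-108/23, M3=225/23, M4=0
seg 0: a=5, c=M0/2=0, d=(M1−M0)/(6·1)=25/46, b=Δ0−h0·(2M0+M1)/6=-163/46
seg 1: a=2, c=M1/2=75/46, d=(M2−M1)/(6·3)=-61/138, b=Δ1−h1·(2M1+M2)/6=-44/23
seg 2: a=-1, c=M2/2=-54/23, d=(M3−M2)/(6·1)=111/46, b=Δ2−h2·(2M2+M3)/6=-187/46
seg 3: a=-5, c=M3/2=225/46, d=(M4−M3)/(6·2)=-75/92, b=Δ3−h3·(2M3+M4)/6=-35/23
t_q=13/4 → seg 1, τ=9/4; S=2+-44/23·τ+75/46·τ²+-61/138·τ³=2693/2944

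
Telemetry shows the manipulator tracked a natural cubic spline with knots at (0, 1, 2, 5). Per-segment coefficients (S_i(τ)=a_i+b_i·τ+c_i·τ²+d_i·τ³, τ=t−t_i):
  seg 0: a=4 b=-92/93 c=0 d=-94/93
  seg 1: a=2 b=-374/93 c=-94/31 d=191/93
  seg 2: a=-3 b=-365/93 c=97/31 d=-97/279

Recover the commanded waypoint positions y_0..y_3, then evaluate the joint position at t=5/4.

y_0=4 y_1=2 y_2=-3 y_3=4
S(5/4) = 1661/1984

y_0 = S_0(0) = a_0 = 4
y_1 = S_1(0) = a_1 = 2
y_2 = S_2(0) = a_2 = -3
y_3 = S_2(3) = 4
t_q=5/4 is in segment 1 (τ=1/4); S_1(τ)=1661/1984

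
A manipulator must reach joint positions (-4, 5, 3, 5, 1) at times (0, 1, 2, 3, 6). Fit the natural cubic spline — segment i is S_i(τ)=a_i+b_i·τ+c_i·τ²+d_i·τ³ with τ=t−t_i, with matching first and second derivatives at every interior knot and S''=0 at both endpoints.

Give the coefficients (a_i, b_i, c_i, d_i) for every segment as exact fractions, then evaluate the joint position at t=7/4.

  seg 0: a=-4 b=4261/348 c=0 d=-1129/348
  seg 1: a=5 b=437/174 c=-1129/116 d=1817/348
  seg 2: a=3 b=-449/348 c=172/29 d=-919/348
  seg 3: a=5 b=461/174 c=-231/116 d=77/348
S(7/4) = 26813/7424

Δ: Δ0=9, Δ1=-2, Δ2=2, Δ3=-4/3
row 1: diag=4, rhs=-66; c'=1/4, d'=-33/2
row 2: denom=4−1·1/4=15/4; d'=(24−1·-33/2)/(15/4)=54/5
row 3: denom=8−1·4/15=116/15; d'=(-20−1·54/5)/(116/15)=-231/58
back: M3=-231/58
back: M2=54/5−4/15·-231/58=344/29
back: M1=-33/2−1/4·344/29=-1129/58
M: M0=0, M1=-1129/58, M2=344/29, M3=-231/58, M4=0
seg 0: a=-4, c=M0/2=0, d=(M1−M0)/(6·1)=-1129/348, b=Δ0−h0·(2M0+M1)/6=4261/348
seg 1: a=5, c=M1/2=-1129/116, d=(M2−M1)/(6·1)=1817/348, b=Δ1−h1·(2M1+M2)/6=437/174
seg 2: a=3, c=M2/2=172/29, d=(M3−M2)/(6·1)=-919/348, b=Δ2−h2·(2M2+M3)/6=-449/348
seg 3: a=5, c=M3/2=-231/116, d=(M4−M3)/(6·3)=77/348, b=Δ3−h3·(2M3+M4)/6=461/174
t_q=7/4 → seg 1, τ=3/4; S=5+437/174·τ+-1129/116·τ²+1817/348·τ³=26813/7424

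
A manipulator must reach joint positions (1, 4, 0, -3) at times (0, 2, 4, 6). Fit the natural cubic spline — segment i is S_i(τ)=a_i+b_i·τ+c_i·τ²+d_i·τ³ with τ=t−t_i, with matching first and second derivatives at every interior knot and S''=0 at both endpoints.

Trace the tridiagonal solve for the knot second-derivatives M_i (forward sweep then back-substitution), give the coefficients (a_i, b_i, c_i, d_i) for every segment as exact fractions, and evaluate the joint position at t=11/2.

  seg 0: a=1 b=37/15 c=0 d=-29/120
  seg 1: a=4 b=-13/30 c=-29/20 d=1/3
  seg 2: a=0 b=-67/30 c=11/20 d=-11/120
S(11/2) = -155/64

Δ: Δ0=3/2, Δ1=-2, Δ2=-3/2
row 1: diag=8, rhs=-21; c'=1/4, d'=-21/8
row 2: denom=8−2·1/4=15/2; d'=(3−2·-21/8)/(15/2)=11/10
back: M2=11/10
back: M1=-21/8−1/4·11/10=-29/10
M: M0=0, M1=-29/10, M2=11/10, M3=0
seg 0: a=1, c=M0/2=0, d=(M1−M0)/(6·2)=-29/120, b=Δ0−h0·(2M0+M1)/6=37/15
seg 1: a=4, c=M1/2=-29/20, d=(M2−M1)/(6·2)=1/3, b=Δ1−h1·(2M1+M2)/6=-13/30
seg 2: a=0, c=M2/2=11/20, d=(M3−M2)/(6·2)=-11/120, b=Δ2−h2·(2M2+M3)/6=-67/30
t_q=11/2 → seg 2, τ=3/2; S=0+-67/30·τ+11/20·τ²+-11/120·τ³=-155/64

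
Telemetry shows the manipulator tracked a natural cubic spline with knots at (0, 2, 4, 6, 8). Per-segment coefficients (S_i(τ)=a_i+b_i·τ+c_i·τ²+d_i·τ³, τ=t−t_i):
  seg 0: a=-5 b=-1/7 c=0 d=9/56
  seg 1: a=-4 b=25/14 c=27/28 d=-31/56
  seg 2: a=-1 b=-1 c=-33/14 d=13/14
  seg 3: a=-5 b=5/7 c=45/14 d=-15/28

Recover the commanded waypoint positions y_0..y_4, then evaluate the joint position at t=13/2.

y_0 = S_0(0) = a_0 = -5
y_1 = S_1(0) = a_1 = -4
y_2 = S_2(0) = a_2 = -1
y_3 = S_3(0) = a_3 = -5
y_4 = S_3(2) = 5
t_q=13/2 is in segment 3 (τ=1/2); S_3(τ)=-125/32

y_0=-5 y_1=-4 y_2=-1 y_3=-5 y_4=5
S(13/2) = -125/32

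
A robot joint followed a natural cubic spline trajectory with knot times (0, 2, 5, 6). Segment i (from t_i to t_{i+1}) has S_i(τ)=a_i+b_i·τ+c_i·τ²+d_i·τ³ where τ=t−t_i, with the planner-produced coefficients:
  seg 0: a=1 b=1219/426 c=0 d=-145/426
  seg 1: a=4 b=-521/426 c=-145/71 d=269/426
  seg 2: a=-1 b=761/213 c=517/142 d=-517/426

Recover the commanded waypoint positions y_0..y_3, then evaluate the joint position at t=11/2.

y_0=1 y_1=4 y_2=-1 y_3=5
S(11/2) = 1755/1136

y_0 = S_0(0) = a_0 = 1
y_1 = S_1(0) = a_1 = 4
y_2 = S_2(0) = a_2 = -1
y_3 = S_2(1) = 5
t_q=11/2 is in segment 2 (τ=1/2); S_2(τ)=1755/1136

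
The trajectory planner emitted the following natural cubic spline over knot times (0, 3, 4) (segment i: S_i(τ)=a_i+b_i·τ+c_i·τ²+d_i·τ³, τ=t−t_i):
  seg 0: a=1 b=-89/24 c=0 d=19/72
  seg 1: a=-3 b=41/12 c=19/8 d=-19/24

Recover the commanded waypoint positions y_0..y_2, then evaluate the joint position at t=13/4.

y_0 = S_0(0) = a_0 = 1
y_1 = S_1(0) = a_1 = -3
y_2 = S_1(1) = 2
t_q=13/4 is in segment 1 (τ=1/4); S_1(τ)=-1029/512

y_0=1 y_1=-3 y_2=2
S(13/4) = -1029/512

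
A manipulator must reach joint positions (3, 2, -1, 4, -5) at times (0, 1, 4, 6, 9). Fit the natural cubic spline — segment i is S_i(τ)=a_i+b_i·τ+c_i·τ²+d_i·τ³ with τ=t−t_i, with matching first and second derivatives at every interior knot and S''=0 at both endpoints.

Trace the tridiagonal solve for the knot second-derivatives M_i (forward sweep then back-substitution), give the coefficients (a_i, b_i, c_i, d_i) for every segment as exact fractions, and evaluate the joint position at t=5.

  seg 0: a=3 b=-90/113 c=0 d=-23/113
  seg 1: a=2 b=-159/113 c=-69/113 d=253/1017
  seg 2: a=-1 b=186/113 c=184/113 d=-543/904
  seg 3: a=4 b=215/226 c=-893/452 d=893/4068
S(5) = 1513/904

Δ: Δ0=-1, Δ1=-1, Δ2=5/2, Δ3=-3
row 1: diag=8, rhs=0; c'=3/8, d'=0
row 2: denom=10−3·3/8=71/8; d'=(21−3·0)/(71/8)=168/71
row 3: denom=10−2·16/71=678/71; d'=(-33−2·168/71)/(678/71)=-893/226
back: M3=-893/226
back: M2=168/71−16/71·-893/226=368/113
back: M1=0−3/8·368/113=-138/113
M: M0=0, M1=-138/113, M2=368/113, M3=-893/226, M4=0
seg 0: a=3, c=M0/2=0, d=(M1−M0)/(6·1)=-23/113, b=Δ0−h0·(2M0+M1)/6=-90/113
seg 1: a=2, c=M1/2=-69/113, d=(M2−M1)/(6·3)=253/1017, b=Δ1−h1·(2M1+M2)/6=-159/113
seg 2: a=-1, c=M2/2=184/113, d=(M3−M2)/(6·2)=-543/904, b=Δ2−h2·(2M2+M3)/6=186/113
seg 3: a=4, c=M3/2=-893/452, d=(M4−M3)/(6·3)=893/4068, b=Δ3−h3·(2M3+M4)/6=215/226
t_q=5 → seg 2, τ=1; S=-1+186/113·τ+184/113·τ²+-543/904·τ³=1513/904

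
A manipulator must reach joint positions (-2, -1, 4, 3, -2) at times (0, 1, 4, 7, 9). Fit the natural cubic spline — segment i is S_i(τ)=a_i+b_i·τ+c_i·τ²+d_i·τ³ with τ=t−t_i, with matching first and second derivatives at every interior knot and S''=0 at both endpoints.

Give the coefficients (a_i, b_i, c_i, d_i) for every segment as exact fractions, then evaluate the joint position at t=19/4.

  seg 0: a=-2 b=1367/1596 c=0 d=229/1596
  seg 1: a=-1 b=1027/798 c=229/532 d=-485/4788
  seg 2: a=4 b=1811/1596 c=-64/133 d=-13/4788
  seg 3: a=3 b=-1457/798 c=-269/532 d=269/3192
S(19/4) = 155913/34048

Δ: Δ0=1, Δ1=5/3, Δ2=-1/3, Δ3=-5/2
row 1: diag=8, rhs=4; c'=3/8, d'=1/2
row 2: denom=12−3·3/8=87/8; d'=(-12−3·1/2)/(87/8)=-36/29
row 3: denom=10−3·8/29=266/29; d'=(-13−3·-36/29)/(266/29)=-269/266
back: M3=-269/266
back: M2=-36/29−8/29·-269/266=-128/133
back: M1=1/2−3/8·-128/133=229/266
M: M0=0, M1=229/266, M2=-128/133, M3=-269/266, M4=0
seg 0: a=-2, c=M0/2=0, d=(M1−M0)/(6·1)=229/1596, b=Δ0−h0·(2M0+M1)/6=1367/1596
seg 1: a=-1, c=M1/2=229/532, d=(M2−M1)/(6·3)=-485/4788, b=Δ1−h1·(2M1+M2)/6=1027/798
seg 2: a=4, c=M2/2=-64/133, d=(M3−M2)/(6·3)=-13/4788, b=Δ2−h2·(2M2+M3)/6=1811/1596
seg 3: a=3, c=M3/2=-269/532, d=(M4−M3)/(6·2)=269/3192, b=Δ3−h3·(2M3+M4)/6=-1457/798
t_q=19/4 → seg 2, τ=3/4; S=4+1811/1596·τ+-64/133·τ²+-13/4788·τ³=155913/34048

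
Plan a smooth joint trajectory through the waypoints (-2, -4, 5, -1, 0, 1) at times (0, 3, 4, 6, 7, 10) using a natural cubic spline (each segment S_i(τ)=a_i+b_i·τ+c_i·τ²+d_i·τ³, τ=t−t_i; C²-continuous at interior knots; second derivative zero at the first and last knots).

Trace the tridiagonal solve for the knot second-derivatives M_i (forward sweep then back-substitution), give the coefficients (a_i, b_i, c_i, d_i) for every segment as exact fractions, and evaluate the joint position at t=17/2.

Δ: Δ0=-2/3, Δ1=9, Δ2=-3, Δ3=1, Δ4=1/3
row 1: diag=8, rhs=58; c'=1/8, d'=29/4
row 2: denom=6−1·1/8=47/8; d'=(-72−1·29/4)/(47/8)=-634/47
row 3: denom=6−2·16/47=250/47; d'=(24−2·-634/47)/(250/47)=1198/125
row 4: denom=8−1·47/250=1953/250; d'=(-4−1·1198/125)/(1953/250)=-1132/651
back: M4=-1132/651
back: M3=1198/125−47/250·-1132/651=6452/651
back: M2=-634/47−16/47·6452/651=-10978/651
back: M1=29/4−1/8·-10978/651=6092/651
M: M0=0, M1=6092/651, M2=-10978/651, M3=6452/651, M4=-1132/651, M5=0
seg 0: a=-2, c=M0/2=0, d=(M1−M0)/(6·3)=3046/5859, b=Δ0−h0·(2M0+M1)/6=-1160/217
seg 1: a=-4, c=M1/2=3046/651, d=(M2−M1)/(6·1)=-2845/651, b=Δ1−h1·(2M1+M2)/6=1886/217
seg 2: a=5, c=M2/2=-5489/651, d=(M3−M2)/(6·2)=415/186, b=Δ2−h2·(2M2+M3)/6=3215/651
seg 3: a=-1, c=M3/2=3226/651, d=(M4−M3)/(6·1)=-1264/651, b=Δ3−h3·(2M3+M4)/6=-437/217
seg 4: a=0, c=M4/2=-566/651, d=(M5−M4)/(6·3)=566/5859, b=Δ4−h4·(2M4+M5)/6=1349/651
t_q=17/2 → seg 4, τ=3/2; S=0+1349/651·τ+-566/651·τ²+566/5859·τ³=1283/868

  seg 0: a=-2 b=-1160/217 c=0 d=3046/5859
  seg 1: a=-4 b=1886/217 c=3046/651 d=-2845/651
  seg 2: a=5 b=3215/651 c=-5489/651 d=415/186
  seg 3: a=-1 b=-437/217 c=3226/651 d=-1264/651
  seg 4: a=0 b=1349/651 c=-566/651 d=566/5859
S(17/2) = 1283/868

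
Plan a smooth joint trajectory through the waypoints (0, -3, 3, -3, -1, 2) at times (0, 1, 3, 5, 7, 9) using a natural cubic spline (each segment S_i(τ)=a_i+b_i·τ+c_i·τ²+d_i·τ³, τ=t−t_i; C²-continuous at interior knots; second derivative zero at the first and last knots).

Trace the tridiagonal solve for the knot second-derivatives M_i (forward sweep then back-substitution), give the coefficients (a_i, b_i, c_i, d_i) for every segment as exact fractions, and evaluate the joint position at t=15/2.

  seg 0: a=0 b=-2719/612 c=0 d=883/612
  seg 1: a=-3 b=-35/306 c=883/204 d=-212/153
  seg 2: a=3 b=175/306 c=-271/68 d=673/612
  seg 3: a=-3 b=-665/306 c=533/204 d=-157/306
  seg 4: a=-1 b=649/306 c=-95/204 d=95/1224
S(15/2) = -151/3264

Δ: Δ0=-3, Δ1=3, Δ2=-3, Δ3=1, Δ4=3/2
row 1: diag=6, rhs=36; c'=1/3, d'=6
row 2: denom=8−2·1/3=22/3; d'=(-36−2·6)/(22/3)=-72/11
row 3: denom=8−2·3/11=82/11; d'=(24−2·-72/11)/(82/11)=204/41
row 4: denom=8−2·11/41=306/41; d'=(3−2·204/41)/(306/41)=-95/102
back: M4=-95/102
back: M3=204/41−11/41·-95/102=533/102
back: M2=-72/11−3/11·533/102=-271/34
back: M1=6−1/3·-271/34=883/102
M: M0=0, M1=883/102, M2=-271/34, M3=533/102, M4=-95/102, M5=0
seg 0: a=0, c=M0/2=0, d=(M1−M0)/(6·1)=883/612, b=Δ0−h0·(2M0+M1)/6=-2719/612
seg 1: a=-3, c=M1/2=883/204, d=(M2−M1)/(6·2)=-212/153, b=Δ1−h1·(2M1+M2)/6=-35/306
seg 2: a=3, c=M2/2=-271/68, d=(M3−M2)/(6·2)=673/612, b=Δ2−h2·(2M2+M3)/6=175/306
seg 3: a=-3, c=M3/2=533/204, d=(M4−M3)/(6·2)=-157/306, b=Δ3−h3·(2M3+M4)/6=-665/306
seg 4: a=-1, c=M4/2=-95/204, d=(M5−M4)/(6·2)=95/1224, b=Δ4−h4·(2M4+M5)/6=649/306
t_q=15/2 → seg 4, τ=1/2; S=-1+649/306·τ+-95/204·τ²+95/1224·τ³=-151/3264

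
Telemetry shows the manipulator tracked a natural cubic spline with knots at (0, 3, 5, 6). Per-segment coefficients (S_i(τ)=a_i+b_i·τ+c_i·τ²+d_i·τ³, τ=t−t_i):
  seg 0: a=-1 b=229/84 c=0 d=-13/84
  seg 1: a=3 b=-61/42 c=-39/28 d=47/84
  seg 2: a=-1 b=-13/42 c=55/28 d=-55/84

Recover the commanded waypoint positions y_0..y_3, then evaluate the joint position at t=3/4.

y_0=-1 y_1=3 y_2=-1 y_3=0
S(3/4) = 1755/1792

y_0 = S_0(0) = a_0 = -1
y_1 = S_1(0) = a_1 = 3
y_2 = S_2(0) = a_2 = -1
y_3 = S_2(1) = 0
t_q=3/4 is in segment 0 (τ=3/4); S_0(τ)=1755/1792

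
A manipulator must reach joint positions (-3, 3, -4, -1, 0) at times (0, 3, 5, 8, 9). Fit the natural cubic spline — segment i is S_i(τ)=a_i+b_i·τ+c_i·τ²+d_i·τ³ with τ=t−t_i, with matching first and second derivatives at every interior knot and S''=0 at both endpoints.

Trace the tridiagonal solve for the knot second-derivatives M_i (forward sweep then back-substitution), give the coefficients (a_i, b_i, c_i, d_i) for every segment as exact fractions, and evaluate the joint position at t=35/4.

Δ: Δ0=2, Δ1=-7/2, Δ2=1, Δ3=1
row 1: diag=10, rhs=-33; c'=1/5, d'=-33/10
row 2: denom=10−2·1/5=48/5; d'=(27−2·-33/10)/(48/5)=7/2
row 3: denom=8−3·5/16=113/16; d'=(0−3·7/2)/(113/16)=-168/113
back: M3=-168/113
back: M2=7/2−5/16·-168/113=448/113
back: M1=-33/10−1/5·448/113=-925/226
M: M0=0, M1=-925/226, M2=448/113, M3=-168/113, M4=0
seg 0: a=-3, c=M0/2=0, d=(M1−M0)/(6·3)=-925/4068, b=Δ0−h0·(2M0+M1)/6=1829/452
seg 1: a=3, c=M1/2=-925/452, d=(M2−M1)/(6·2)=607/904, b=Δ1−h1·(2M1+M2)/6=-473/226
seg 2: a=-4, c=M2/2=224/113, d=(M3−M2)/(6·3)=-308/1017, b=Δ2−h2·(2M2+M3)/6=-251/113
seg 3: a=-1, c=M3/2=-84/113, d=(M4−M3)/(6·1)=28/113, b=Δ3−h3·(2M3+M4)/6=169/113
t_q=35/4 → seg 3, τ=3/4; S=-1+169/113·τ+-84/113·τ²+28/113·τ³=-347/1808

  seg 0: a=-3 b=1829/452 c=0 d=-925/4068
  seg 1: a=3 b=-473/226 c=-925/452 d=607/904
  seg 2: a=-4 b=-251/113 c=224/113 d=-308/1017
  seg 3: a=-1 b=169/113 c=-84/113 d=28/113
S(35/4) = -347/1808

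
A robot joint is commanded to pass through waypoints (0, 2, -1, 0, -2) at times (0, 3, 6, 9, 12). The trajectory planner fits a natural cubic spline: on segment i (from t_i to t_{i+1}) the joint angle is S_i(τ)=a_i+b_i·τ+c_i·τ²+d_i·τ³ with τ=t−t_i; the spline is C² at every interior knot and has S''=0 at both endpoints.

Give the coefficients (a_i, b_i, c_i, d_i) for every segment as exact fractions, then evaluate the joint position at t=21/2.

  seg 0: a=0 b=103/84 c=0 d=-47/756
  seg 1: a=2 b=-19/42 c=-47/84 d=95/756
  seg 2: a=-1 b=-5/12 c=4/7 d=-3/28
  seg 3: a=0 b=5/42 c=-11/28 d=11/252
S(21/2) = -125/224

Δ: Δ0=2/3, Δ1=-1, Δ2=1/3, Δ3=-2/3
row 1: diag=12, rhs=-10; c'=1/4, d'=-5/6
row 2: denom=12−3·1/4=45/4; d'=(8−3·-5/6)/(45/4)=14/15
row 3: denom=12−3·4/15=56/5; d'=(-6−3·14/15)/(56/5)=-11/14
back: M3=-11/14
back: M2=14/15−4/15·-11/14=8/7
back: M1=-5/6−1/4·8/7=-47/42
M: M0=0, M1=-47/42, M2=8/7, M3=-11/14, M4=0
seg 0: a=0, c=M0/2=0, d=(M1−M0)/(6·3)=-47/756, b=Δ0−h0·(2M0+M1)/6=103/84
seg 1: a=2, c=M1/2=-47/84, d=(M2−M1)/(6·3)=95/756, b=Δ1−h1·(2M1+M2)/6=-19/42
seg 2: a=-1, c=M2/2=4/7, d=(M3−M2)/(6·3)=-3/28, b=Δ2−h2·(2M2+M3)/6=-5/12
seg 3: a=0, c=M3/2=-11/28, d=(M4−M3)/(6·3)=11/252, b=Δ3−h3·(2M3+M4)/6=5/42
t_q=21/2 → seg 3, τ=3/2; S=0+5/42·τ+-11/28·τ²+11/252·τ³=-125/224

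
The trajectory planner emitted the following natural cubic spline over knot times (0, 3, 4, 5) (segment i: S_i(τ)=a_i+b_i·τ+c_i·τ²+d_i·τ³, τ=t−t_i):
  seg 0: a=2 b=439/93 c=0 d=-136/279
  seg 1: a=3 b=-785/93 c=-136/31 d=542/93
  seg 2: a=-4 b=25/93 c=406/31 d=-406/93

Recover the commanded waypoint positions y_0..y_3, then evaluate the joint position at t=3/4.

y_0=2 y_1=3 y_2=-4 y_3=5
S(3/4) = 1323/248

y_0 = S_0(0) = a_0 = 2
y_1 = S_1(0) = a_1 = 3
y_2 = S_2(0) = a_2 = -4
y_3 = S_2(1) = 5
t_q=3/4 is in segment 0 (τ=3/4); S_0(τ)=1323/248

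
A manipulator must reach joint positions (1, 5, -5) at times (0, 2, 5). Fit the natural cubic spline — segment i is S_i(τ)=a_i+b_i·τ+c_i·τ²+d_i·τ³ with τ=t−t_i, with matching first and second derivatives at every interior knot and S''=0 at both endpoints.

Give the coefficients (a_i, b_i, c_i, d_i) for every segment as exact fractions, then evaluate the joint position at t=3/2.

Δ: Δ0=2, Δ1=-10/3
row 1: diag=10, rhs=-32; c'=3/10, d'=-16/5
back: M1=-16/5
M: M0=0, M1=-16/5, M2=0
seg 0: a=1, c=M0/2=0, d=(M1−M0)/(6·2)=-4/15, b=Δ0−h0·(2M0+M1)/6=46/15
seg 1: a=5, c=M1/2=-8/5, d=(M2−M1)/(6·3)=8/45, b=Δ1−h1·(2M1+M2)/6=-2/15
t_q=3/2 → seg 0, τ=3/2; S=1+46/15·τ+0·τ²+-4/15·τ³=47/10

  seg 0: a=1 b=46/15 c=0 d=-4/15
  seg 1: a=5 b=-2/15 c=-8/5 d=8/45
S(3/2) = 47/10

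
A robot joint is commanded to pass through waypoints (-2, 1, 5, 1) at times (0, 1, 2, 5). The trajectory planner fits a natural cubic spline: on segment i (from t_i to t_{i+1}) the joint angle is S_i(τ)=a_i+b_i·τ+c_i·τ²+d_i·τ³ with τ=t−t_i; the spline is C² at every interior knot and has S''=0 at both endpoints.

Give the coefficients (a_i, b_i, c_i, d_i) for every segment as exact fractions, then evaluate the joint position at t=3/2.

Δ: Δ0=3, Δ1=4, Δ2=-4/3
row 1: diag=4, rhs=6; c'=1/4, d'=3/2
row 2: denom=8−1·1/4=31/4; d'=(-32−1·3/2)/(31/4)=-134/31
back: M2=-134/31
back: M1=3/2−1/4·-134/31=80/31
M: M0=0, M1=80/31, M2=-134/31, M3=0
seg 0: a=-2, c=M0/2=0, d=(M1−M0)/(6·1)=40/93, b=Δ0−h0·(2M0+M1)/6=239/93
seg 1: a=1, c=M1/2=40/31, d=(M2−M1)/(6·1)=-107/93, b=Δ1−h1·(2M1+M2)/6=359/93
seg 2: a=5, c=M2/2=-67/31, d=(M3−M2)/(6·3)=67/279, b=Δ2−h2·(2M2+M3)/6=278/93
t_q=3/2 → seg 1, τ=1/2; S=1+359/93·τ+40/31·τ²+-107/93·τ³=771/248

  seg 0: a=-2 b=239/93 c=0 d=40/93
  seg 1: a=1 b=359/93 c=40/31 d=-107/93
  seg 2: a=5 b=278/93 c=-67/31 d=67/279
S(3/2) = 771/248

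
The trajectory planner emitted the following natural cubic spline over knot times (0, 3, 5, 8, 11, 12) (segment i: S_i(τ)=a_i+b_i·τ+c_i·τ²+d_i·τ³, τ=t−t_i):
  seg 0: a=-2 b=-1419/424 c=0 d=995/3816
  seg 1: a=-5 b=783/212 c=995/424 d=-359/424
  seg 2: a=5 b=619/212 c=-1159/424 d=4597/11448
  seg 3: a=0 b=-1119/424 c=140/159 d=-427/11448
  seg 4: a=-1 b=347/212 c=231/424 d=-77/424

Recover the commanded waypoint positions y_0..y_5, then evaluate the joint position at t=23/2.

y_0=-2 y_1=-5 y_2=5 y_3=0 y_4=-1 y_5=1
S(23/2) = -231/3392

y_0 = S_0(0) = a_0 = -2
y_1 = S_1(0) = a_1 = -5
y_2 = S_2(0) = a_2 = 5
y_3 = S_3(0) = a_3 = 0
y_4 = S_4(0) = a_4 = -1
y_5 = S_4(1) = 1
t_q=23/2 is in segment 4 (τ=1/2); S_4(τ)=-231/3392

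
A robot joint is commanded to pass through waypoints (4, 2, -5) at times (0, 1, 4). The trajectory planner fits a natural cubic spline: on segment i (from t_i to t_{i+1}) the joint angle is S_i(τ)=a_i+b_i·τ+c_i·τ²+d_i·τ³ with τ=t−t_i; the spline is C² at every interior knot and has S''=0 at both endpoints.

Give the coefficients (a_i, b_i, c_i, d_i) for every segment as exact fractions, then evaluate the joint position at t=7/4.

  seg 0: a=4 b=-47/24 c=0 d=-1/24
  seg 1: a=2 b=-25/12 c=-1/8 d=1/72
S(7/4) = 191/512

Δ: Δ0=-2, Δ1=-7/3
row 1: diag=8, rhs=-2; c'=3/8, d'=-1/4
back: M1=-1/4
M: M0=0, M1=-1/4, M2=0
seg 0: a=4, c=M0/2=0, d=(M1−M0)/(6·1)=-1/24, b=Δ0−h0·(2M0+M1)/6=-47/24
seg 1: a=2, c=M1/2=-1/8, d=(M2−M1)/(6·3)=1/72, b=Δ1−h1·(2M1+M2)/6=-25/12
t_q=7/4 → seg 1, τ=3/4; S=2+-25/12·τ+-1/8·τ²+1/72·τ³=191/512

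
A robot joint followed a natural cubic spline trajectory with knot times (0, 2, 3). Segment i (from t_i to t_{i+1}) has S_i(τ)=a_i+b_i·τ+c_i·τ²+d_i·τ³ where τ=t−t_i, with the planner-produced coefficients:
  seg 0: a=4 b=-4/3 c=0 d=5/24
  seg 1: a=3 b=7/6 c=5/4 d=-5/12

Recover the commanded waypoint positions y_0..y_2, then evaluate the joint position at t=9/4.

y_0=4 y_1=3 y_2=5
S(9/4) = 861/256

y_0 = S_0(0) = a_0 = 4
y_1 = S_1(0) = a_1 = 3
y_2 = S_1(1) = 5
t_q=9/4 is in segment 1 (τ=1/4); S_1(τ)=861/256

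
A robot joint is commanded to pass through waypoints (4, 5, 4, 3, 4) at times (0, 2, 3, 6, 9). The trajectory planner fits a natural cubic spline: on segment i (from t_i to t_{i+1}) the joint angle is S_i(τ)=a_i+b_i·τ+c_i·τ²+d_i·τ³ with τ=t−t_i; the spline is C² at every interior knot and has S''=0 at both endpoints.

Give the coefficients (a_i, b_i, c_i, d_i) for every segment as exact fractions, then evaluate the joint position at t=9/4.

Δ: Δ0=1/2, Δ1=-1, Δ2=-1/3, Δ3=1/3
row 1: diag=6, rhs=-9; c'=1/6, d'=-3/2
row 2: denom=8−1·1/6=47/6; d'=(4−1·-3/2)/(47/6)=33/47
row 3: denom=12−3·18/47=510/47; d'=(4−3·33/47)/(510/47)=89/510
back: M3=89/510
back: M2=33/47−18/47·89/510=54/85
back: M1=-3/2−1/6·54/85=-273/170
M: M0=0, M1=-273/170, M2=54/85, M3=89/510, M4=0
seg 0: a=4, c=M0/2=0, d=(M1−M0)/(6·2)=-91/680, b=Δ0−h0·(2M0+M1)/6=88/85
seg 1: a=5, c=M1/2=-273/340, d=(M2−M1)/(6·1)=127/340, b=Δ1−h1·(2M1+M2)/6=-97/170
seg 2: a=4, c=M2/2=27/85, d=(M3−M2)/(6·3)=-47/1836, b=Δ2−h2·(2M2+M3)/6=-359/340
seg 3: a=3, c=M3/2=89/1020, d=(M4−M3)/(6·3)=-89/9180, b=Δ3−h3·(2M3+M4)/6=27/170
t_q=9/4 → seg 1, τ=1/4; S=5+-97/170·τ+-273/340·τ²+127/340·τ³=104731/21760

  seg 0: a=4 b=88/85 c=0 d=-91/680
  seg 1: a=5 b=-97/170 c=-273/340 d=127/340
  seg 2: a=4 b=-359/340 c=27/85 d=-47/1836
  seg 3: a=3 b=27/170 c=89/1020 d=-89/9180
S(9/4) = 104731/21760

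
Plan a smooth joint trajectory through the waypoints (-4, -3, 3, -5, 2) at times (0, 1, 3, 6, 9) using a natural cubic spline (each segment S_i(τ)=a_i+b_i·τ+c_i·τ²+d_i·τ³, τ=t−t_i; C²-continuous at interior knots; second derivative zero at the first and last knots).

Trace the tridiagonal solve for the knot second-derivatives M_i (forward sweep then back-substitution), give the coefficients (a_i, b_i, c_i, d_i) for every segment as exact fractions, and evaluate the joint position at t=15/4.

Δ: Δ0=1, Δ1=3, Δ2=-8/3, Δ3=7/3
row 1: diag=6, rhs=12; c'=1/3, d'=2
row 2: denom=10−2·1/3=28/3; d'=(-34−2·2)/(28/3)=-57/14
row 3: denom=12−3·9/28=309/28; d'=(30−3·-57/14)/(309/28)=394/103
back: M3=394/103
back: M2=-57/14−9/28·394/103=-546/103
back: M1=2−1/3·-546/103=388/103
M: M0=0, M1=388/103, M2=-546/103, M3=394/103, M4=0
seg 0: a=-4, c=M0/2=0, d=(M1−M0)/(6·1)=194/309, b=Δ0−h0·(2M0+M1)/6=115/309
seg 1: a=-3, c=M1/2=194/103, d=(M2−M1)/(6·2)=-467/618, b=Δ1−h1·(2M1+M2)/6=697/309
seg 2: a=3, c=M2/2=-273/103, d=(M3−M2)/(6·3)=470/927, b=Δ2−h2·(2M2+M3)/6=223/309
seg 3: a=-5, c=M3/2=197/103, d=(M4−M3)/(6·3)=-197/927, b=Δ3−h3·(2M3+M4)/6=-461/309
t_q=15/4 → seg 2, τ=3/4; S=3+223/309·τ+-273/103·τ²+470/927·τ³=7463/3296

  seg 0: a=-4 b=115/309 c=0 d=194/309
  seg 1: a=-3 b=697/309 c=194/103 d=-467/618
  seg 2: a=3 b=223/309 c=-273/103 d=470/927
  seg 3: a=-5 b=-461/309 c=197/103 d=-197/927
S(15/4) = 7463/3296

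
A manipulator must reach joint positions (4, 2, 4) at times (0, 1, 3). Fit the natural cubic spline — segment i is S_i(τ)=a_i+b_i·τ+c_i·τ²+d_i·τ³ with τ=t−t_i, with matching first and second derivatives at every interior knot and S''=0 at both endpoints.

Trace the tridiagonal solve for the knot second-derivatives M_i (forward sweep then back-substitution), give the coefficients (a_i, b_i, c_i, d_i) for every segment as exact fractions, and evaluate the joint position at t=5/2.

Δ: Δ0=-2, Δ1=1
row 1: diag=6, rhs=18; c'=1/3, d'=3
back: M1=3
M: M0=0, M1=3, M2=0
seg 0: a=4, c=M0/2=0, d=(M1−M0)/(6·1)=1/2, b=Δ0−h0·(2M0+M1)/6=-5/2
seg 1: a=2, c=M1/2=3/2, d=(M2−M1)/(6·2)=-1/4, b=Δ1−h1·(2M1+M2)/6=-1
t_q=5/2 → seg 1, τ=3/2; S=2+-1·τ+3/2·τ²+-1/4·τ³=97/32

  seg 0: a=4 b=-5/2 c=0 d=1/2
  seg 1: a=2 b=-1 c=3/2 d=-1/4
S(5/2) = 97/32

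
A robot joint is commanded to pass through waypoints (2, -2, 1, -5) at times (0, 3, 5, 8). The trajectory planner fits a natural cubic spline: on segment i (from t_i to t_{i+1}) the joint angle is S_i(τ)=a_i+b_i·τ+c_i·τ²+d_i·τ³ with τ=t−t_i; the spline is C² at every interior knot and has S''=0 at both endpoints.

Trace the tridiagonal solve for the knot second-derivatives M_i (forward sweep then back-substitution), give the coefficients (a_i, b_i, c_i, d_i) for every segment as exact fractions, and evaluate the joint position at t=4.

Δ: Δ0=-4/3, Δ1=3/2, Δ2=-2
row 1: diag=10, rhs=17; c'=1/5, d'=17/10
row 2: denom=10−2·1/5=48/5; d'=(-21−2·17/10)/(48/5)=-61/24
back: M2=-61/24
back: M1=17/10−1/5·-61/24=53/24
M: M0=0, M1=53/24, M2=-61/24, M3=0
seg 0: a=2, c=M0/2=0, d=(M1−M0)/(6·3)=53/432, b=Δ0−h0·(2M0+M1)/6=-39/16
seg 1: a=-2, c=M1/2=53/48, d=(M2−M1)/(6·2)=-19/48, b=Δ1−h1·(2M1+M2)/6=7/8
seg 2: a=1, c=M2/2=-61/48, d=(M3−M2)/(6·3)=61/432, b=Δ2−h2·(2M2+M3)/6=13/24
t_q=4 → seg 1, τ=1; S=-2+7/8·τ+53/48·τ²+-19/48·τ³=-5/12

  seg 0: a=2 b=-39/16 c=0 d=53/432
  seg 1: a=-2 b=7/8 c=53/48 d=-19/48
  seg 2: a=1 b=13/24 c=-61/48 d=61/432
S(4) = -5/12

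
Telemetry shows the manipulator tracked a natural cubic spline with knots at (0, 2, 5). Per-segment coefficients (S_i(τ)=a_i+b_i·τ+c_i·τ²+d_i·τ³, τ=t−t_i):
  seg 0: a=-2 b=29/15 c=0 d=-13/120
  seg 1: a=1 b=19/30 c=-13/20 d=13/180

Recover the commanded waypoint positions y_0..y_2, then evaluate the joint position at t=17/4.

y_0=-2 y_1=1 y_2=-1
S(17/4) = -11/256

y_0 = S_0(0) = a_0 = -2
y_1 = S_1(0) = a_1 = 1
y_2 = S_1(3) = -1
t_q=17/4 is in segment 1 (τ=9/4); S_1(τ)=-11/256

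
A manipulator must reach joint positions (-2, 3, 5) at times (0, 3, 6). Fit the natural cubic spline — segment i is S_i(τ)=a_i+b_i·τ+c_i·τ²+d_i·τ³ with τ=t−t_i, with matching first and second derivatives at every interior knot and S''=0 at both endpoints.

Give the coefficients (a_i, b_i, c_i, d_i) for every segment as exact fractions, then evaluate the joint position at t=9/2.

Δ: Δ0=5/3, Δ1=2/3
row 1: diag=12, rhs=-6; c'=1/4, d'=-1/2
back: M1=-1/2
M: M0=0, M1=-1/2, M2=0
seg 0: a=-2, c=M0/2=0, d=(M1−M0)/(6·3)=-1/36, b=Δ0−h0·(2M0+M1)/6=23/12
seg 1: a=3, c=M1/2=-1/4, d=(M2−M1)/(6·3)=1/36, b=Δ1−h1·(2M1+M2)/6=7/6
t_q=9/2 → seg 1, τ=3/2; S=3+7/6·τ+-1/4·τ²+1/36·τ³=137/32

  seg 0: a=-2 b=23/12 c=0 d=-1/36
  seg 1: a=3 b=7/6 c=-1/4 d=1/36
S(9/2) = 137/32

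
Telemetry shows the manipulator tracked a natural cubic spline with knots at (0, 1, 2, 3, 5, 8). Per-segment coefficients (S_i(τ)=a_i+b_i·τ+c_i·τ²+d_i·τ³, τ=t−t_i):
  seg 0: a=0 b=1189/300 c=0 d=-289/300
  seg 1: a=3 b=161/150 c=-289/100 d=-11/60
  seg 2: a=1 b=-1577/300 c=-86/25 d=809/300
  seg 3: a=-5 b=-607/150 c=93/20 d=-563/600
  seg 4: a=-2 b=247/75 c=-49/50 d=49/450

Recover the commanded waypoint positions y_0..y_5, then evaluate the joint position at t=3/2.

y_0 = S_0(0) = a_0 = 0
y_1 = S_1(0) = a_1 = 3
y_2 = S_2(0) = a_2 = 1
y_3 = S_3(0) = a_3 = -5
y_4 = S_4(0) = a_4 = -2
y_5 = S_4(3) = 2
t_q=3/2 is in segment 1 (τ=1/2); S_1(τ)=2233/800

y_0=0 y_1=3 y_2=1 y_3=-5 y_4=-2 y_5=2
S(3/2) = 2233/800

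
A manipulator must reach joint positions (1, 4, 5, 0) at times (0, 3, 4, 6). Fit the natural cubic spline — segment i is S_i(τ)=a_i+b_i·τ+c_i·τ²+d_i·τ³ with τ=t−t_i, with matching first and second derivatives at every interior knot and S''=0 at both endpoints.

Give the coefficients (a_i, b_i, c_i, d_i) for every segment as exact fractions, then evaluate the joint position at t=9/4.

Δ: Δ0=1, Δ1=1, Δ2=-5/2
row 1: diag=8, rhs=0; c'=1/8, d'=0
row 2: denom=6−1·1/8=47/8; d'=(-21−1·0)/(47/8)=-168/47
back: M2=-168/47
back: M1=0−1/8·-168/47=21/47
M: M0=0, M1=21/47, M2=-168/47, M3=0
seg 0: a=1, c=M0/2=0, d=(M1−M0)/(6·3)=7/282, b=Δ0−h0·(2M0+M1)/6=73/94
seg 1: a=4, c=M1/2=21/94, d=(M2−M1)/(6·1)=-63/94, b=Δ1−h1·(2M1+M2)/6=68/47
seg 2: a=5, c=M2/2=-84/47, d=(M3−M2)/(6·2)=14/47, b=Δ2−h2·(2M2+M3)/6=-11/94
t_q=9/4 → seg 0, τ=9/4; S=1+73/94·τ+0·τ²+7/282·τ³=18229/6016

  seg 0: a=1 b=73/94 c=0 d=7/282
  seg 1: a=4 b=68/47 c=21/94 d=-63/94
  seg 2: a=5 b=-11/94 c=-84/47 d=14/47
S(9/4) = 18229/6016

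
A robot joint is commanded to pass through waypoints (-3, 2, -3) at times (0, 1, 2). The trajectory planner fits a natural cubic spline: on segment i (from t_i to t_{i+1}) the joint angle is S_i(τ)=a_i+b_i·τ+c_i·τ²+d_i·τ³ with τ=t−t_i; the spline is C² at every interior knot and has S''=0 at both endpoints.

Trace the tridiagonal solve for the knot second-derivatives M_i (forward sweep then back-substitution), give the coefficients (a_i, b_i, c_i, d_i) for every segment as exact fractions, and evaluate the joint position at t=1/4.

  seg 0: a=-3 b=15/2 c=0 d=-5/2
  seg 1: a=2 b=0 c=-15/2 d=5/2
S(1/4) = -149/128

Δ: Δ0=5, Δ1=-5
row 1: diag=4, rhs=-60; c'=1/4, d'=-15
back: M1=-15
M: M0=0, M1=-15, M2=0
seg 0: a=-3, c=M0/2=0, d=(M1−M0)/(6·1)=-5/2, b=Δ0−h0·(2M0+M1)/6=15/2
seg 1: a=2, c=M1/2=-15/2, d=(M2−M1)/(6·1)=5/2, b=Δ1−h1·(2M1+M2)/6=0
t_q=1/4 → seg 0, τ=1/4; S=-3+15/2·τ+0·τ²+-5/2·τ³=-149/128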